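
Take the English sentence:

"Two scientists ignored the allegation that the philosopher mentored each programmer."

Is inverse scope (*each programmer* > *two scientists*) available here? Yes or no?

No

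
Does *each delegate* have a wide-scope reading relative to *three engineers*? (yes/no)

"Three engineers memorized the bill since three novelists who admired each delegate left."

No

The DP *each delegate* is contained in the relative clause *who admired each delegate*, which is itself inside the adjunct *since three novelists who admired each delegate left*.
Both the relative clause and the enclosing adjunct are scope islands; QR cannot cross either.
*each delegate* > *three engineers* would require crossing that boundary, which is illicit.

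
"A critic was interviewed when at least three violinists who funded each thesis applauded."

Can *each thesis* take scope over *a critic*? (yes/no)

No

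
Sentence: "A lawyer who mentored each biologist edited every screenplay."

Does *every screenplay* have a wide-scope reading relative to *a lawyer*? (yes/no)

The RC *who mentored each biologist* is an island, but *every screenplay* is not inside it — it is the matrix object, a clausemate of *a lawyer*.
Nothing blocks QR of the lower DP to a position above the higher one, so inverse scope is available.

Yes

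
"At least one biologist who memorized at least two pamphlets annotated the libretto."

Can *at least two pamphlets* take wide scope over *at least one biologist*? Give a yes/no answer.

No

The target quantifier *at least two pamphlets* is part of the relative clause *who memorized at least two pamphlets*.
Relative clauses are scope islands: a quantifier cannot QR out of a relative clause to take scope in the matrix clause.
So the wide-scope reading for *at least two pamphlets* is blocked.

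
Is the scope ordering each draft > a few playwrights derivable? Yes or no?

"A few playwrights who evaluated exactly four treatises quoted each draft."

The relative clause *who evaluated exactly four treatises* modifies *a few playwrights*, but *each draft* is not inside that relative clause — it is an argument of the matrix verb.
With no island boundary between them, the object can take inverse scope over the subject via ordinary QR within the clause.

Yes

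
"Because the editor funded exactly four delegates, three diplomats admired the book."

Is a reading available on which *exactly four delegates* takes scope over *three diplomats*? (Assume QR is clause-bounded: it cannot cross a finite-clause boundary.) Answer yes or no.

No

Structurally, *exactly four delegates* is inside the adjunct clause *because the editor funded exactly four delegates*.
Adjuncts are opaque for quantifier raising; a quantifier in an adjunct stays inside it.
The ordering *exactly four delegates* > *three diplomats* is therefore underivable.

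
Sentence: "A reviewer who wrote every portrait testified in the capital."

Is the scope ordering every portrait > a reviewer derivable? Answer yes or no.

No

The DP *every portrait* is contained in the relative clause *who wrote every portrait*.
The relative clause forms an island for QR, so the quantifier is confined to the head noun's restrictor.
Hence only narrow scope for *every portrait* (under *a reviewer*) survives.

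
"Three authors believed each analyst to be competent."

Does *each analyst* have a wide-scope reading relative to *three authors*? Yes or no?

This is an ECM construction: *each analyst* is the infinitival subject, Case-marked by the matrix verb, and the infinitive is transparent for QR.
Ordinary QR to a clause-peripheral position gives the wide-scope LF for the lower DP.
Both orderings are possible: *three authors* > *each analyst* and *each analyst* > *three authors*.

Yes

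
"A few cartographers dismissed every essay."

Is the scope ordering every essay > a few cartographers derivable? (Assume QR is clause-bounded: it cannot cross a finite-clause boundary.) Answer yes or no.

Yes

*every essay* is the matrix object and *a few cartographers* the matrix subject; the two are clausemates.
Nothing blocks QR of the lower DP to a position above the higher one, so inverse scope is available.
So *every essay* > *a few cartographers* is among the available readings.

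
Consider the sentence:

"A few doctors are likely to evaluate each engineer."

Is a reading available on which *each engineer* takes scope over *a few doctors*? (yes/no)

*each engineer* is inside a raising infinitive, which is transparent to QR (no CP barrier), so it behaves as a matrix argument.
Ordinary QR to a clause-peripheral position gives the wide-scope LF for the lower DP.

Yes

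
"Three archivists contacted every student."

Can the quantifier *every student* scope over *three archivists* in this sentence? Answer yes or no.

Yes

*every student* and *three archivists* are in the same minimal clause.
Nothing blocks QR of the lower DP to a position above the higher one, so inverse scope is available.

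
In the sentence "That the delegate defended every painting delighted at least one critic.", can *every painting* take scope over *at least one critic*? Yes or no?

No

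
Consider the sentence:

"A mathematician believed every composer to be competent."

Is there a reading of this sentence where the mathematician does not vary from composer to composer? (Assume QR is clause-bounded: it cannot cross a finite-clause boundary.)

Yes

The paraphrase describes the scope ordering *a mathematician* > *every composer*.
That is the surface-scope ordering, which is always one of the available readings — island constraints only ever restrict inverse scope.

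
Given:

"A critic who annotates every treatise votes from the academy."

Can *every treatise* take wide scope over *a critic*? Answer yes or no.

*every treatise* is embedded in the relative clause *who annotates every treatise*.
Relative clauses block scope extraction: QR cannot target a position outside the modified NP.
*every treatise* is confined to the island and cannot take scope over *a critic*.
(Only the surface reading survives: one fixed critic with respect to all the relevant treatises.)

No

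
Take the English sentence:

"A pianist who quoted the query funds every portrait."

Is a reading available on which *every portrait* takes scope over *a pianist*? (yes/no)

Although the sentence contains a relative clause (*who quoted the query*), *every portrait* is outside it, in the matrix VP.
QR within a single clause is free, so the lower quantifier may take scope over the higher one.
Both orderings are possible: *a pianist* > *every portrait* and *every portrait* > *a pianist*.

Yes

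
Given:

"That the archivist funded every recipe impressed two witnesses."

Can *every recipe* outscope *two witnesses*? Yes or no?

No

*every recipe* sits inside the sentential subject *that the archivist funded every recipe*.
The subject-island constraint blocks QR out of a clausal subject.
There is no licit LF on which *every recipe* c-commands *two witnesses*.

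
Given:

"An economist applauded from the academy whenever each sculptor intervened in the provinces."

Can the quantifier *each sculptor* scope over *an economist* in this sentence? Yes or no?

The target quantifier *each sculptor* is part of the adjunct clause *whenever each sculptor intervened in the provinces*.
Adjunct clauses are scope islands: a quantifier inside an adjunct cannot raise into the matrix clause.
So *each sculptor* cannot raise high enough to outscope *an economist*; only the surface ordering *an economist* > *each sculptor* is available.

No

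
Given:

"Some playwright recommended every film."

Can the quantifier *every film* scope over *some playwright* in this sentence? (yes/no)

*every film* and *some playwright* are in the same minimal clause.
With no island boundary between them, the object can take inverse scope over the subject via ordinary QR within the clause.

Yes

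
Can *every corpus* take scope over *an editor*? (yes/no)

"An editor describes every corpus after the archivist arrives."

Yes

The adjunct island is irrelevant here — *every corpus* and *an editor* are both in the matrix clause.
With no island boundary between them, the object can take inverse scope over the subject via ordinary QR within the clause.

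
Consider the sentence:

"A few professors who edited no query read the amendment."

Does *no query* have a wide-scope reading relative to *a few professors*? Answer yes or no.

No

*no query* occurs within the relative clause *who edited no query*.
The relative clause forms an island for QR, so the quantifier is confined to the head noun's restrictor.
Hence only narrow scope for *no query* (under *a few professors*) survives.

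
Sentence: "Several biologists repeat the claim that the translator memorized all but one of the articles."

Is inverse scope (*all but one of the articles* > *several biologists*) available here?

No

Structurally, *all but one of the articles* is inside the complex NP *the claim that the translator memorized all but one of the articles*.
Noun-complement clauses are scope islands (the Complex NP Constraint): a quantifier inside one cannot scope into the matrix.
*all but one of the articles* is confined to the island and cannot take scope over *several biologists*.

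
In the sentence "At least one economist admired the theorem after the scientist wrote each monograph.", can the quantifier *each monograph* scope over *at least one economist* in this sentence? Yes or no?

*each monograph* is embedded in the adjunct clause *after the scientist wrote each monograph*.
Adjuncts are opaque for quantifier raising; a quantifier in an adjunct stays inside it.
So the wide-scope reading for *each monograph* is blocked.

No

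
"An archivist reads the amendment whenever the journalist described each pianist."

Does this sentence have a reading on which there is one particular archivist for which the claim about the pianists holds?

Yes

The described interpretation is the *an archivist* > *each pianist* scoping.
Nothing needs to raise for *an archivist* > *each pianist*, so no island constraint is at stake.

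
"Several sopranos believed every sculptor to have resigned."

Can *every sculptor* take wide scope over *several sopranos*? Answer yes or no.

This is an ECM construction: *every sculptor* is the infinitival subject, Case-marked by the matrix verb, and the infinitive is transparent for QR.
QR within a single clause is free, so the lower quantifier may take scope over the higher one.
The sentence is scopally ambiguous between *several sopranos* > *every sculptor* and *every sculptor* > *several sopranos*.

Yes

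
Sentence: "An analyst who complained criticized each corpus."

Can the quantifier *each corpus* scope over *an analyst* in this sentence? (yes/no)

*each corpus* sits in the matrix clause, not in the relative clause on *an analyst*.
Clause-internal QR can adjoin the lower DP above the subject, yielding the inverse reading.

Yes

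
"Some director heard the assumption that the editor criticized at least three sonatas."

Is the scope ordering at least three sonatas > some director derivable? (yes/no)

*at least three sonatas* sits inside the complex NP *the assumption that the editor criticized at least three sonatas*.
The Complex NP Constraint bars QR out of the complement clause of a noun.
So *at least three sonatas* cannot raise to a position above *some director*.

No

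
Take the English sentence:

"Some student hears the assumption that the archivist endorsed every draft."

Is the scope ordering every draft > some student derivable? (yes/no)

*every draft* sits inside the complex NP *the assumption that the archivist endorsed every draft*.
Since the clause is the complement of a nominal head, the CNPC blocks scope extraction.
So *every draft* cannot raise high enough to outscope *some student*; only the surface ordering *some student* > *every draft* is available.

No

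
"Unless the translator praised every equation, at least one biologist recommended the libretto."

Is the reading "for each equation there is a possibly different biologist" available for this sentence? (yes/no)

No

The paraphrase describes the scope ordering *every equation* > *at least one biologist*.
The target quantifier *every equation* is part of the adjunct clause *unless the translator praised every equation*.
Adjunct clauses are scope islands: a quantifier inside an adjunct cannot raise into the matrix clause.
So the wide-scope reading for *every equation* is blocked.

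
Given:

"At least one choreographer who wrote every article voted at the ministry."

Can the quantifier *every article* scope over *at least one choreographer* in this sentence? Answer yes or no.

The DP *every article* is contained in the relative clause *who wrote every article*.
Relative clauses block scope extraction: QR cannot target a position outside the modified NP.
So the wide-scope reading for *every article* is blocked.

No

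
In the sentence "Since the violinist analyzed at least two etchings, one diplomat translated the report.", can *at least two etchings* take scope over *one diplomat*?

The DP *at least two etchings* is contained in the adjunct clause *since the violinist analyzed at least two etchings*.
Adjunct clauses are scope islands: a quantifier inside an adjunct cannot raise into the matrix clause.
*at least two etchings* > *one diplomat* would require crossing that boundary, which is illicit.

No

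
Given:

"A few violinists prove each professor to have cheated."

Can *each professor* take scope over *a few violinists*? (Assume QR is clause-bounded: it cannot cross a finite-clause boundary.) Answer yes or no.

Yes

*each professor* is the subject of an ECM infinitive — the infinitival complement of an ECM verb is not a scope island, so *each professor* can raise into the matrix clause.
Since no island is crossed, the inverse ordering is licensed alongside surface scope.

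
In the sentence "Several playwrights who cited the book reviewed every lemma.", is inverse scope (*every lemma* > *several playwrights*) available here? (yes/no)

Yes

*every lemma* sits in the matrix clause, not in the relative clause on *several playwrights*.
Since no island is crossed, the inverse ordering is licensed alongside surface scope.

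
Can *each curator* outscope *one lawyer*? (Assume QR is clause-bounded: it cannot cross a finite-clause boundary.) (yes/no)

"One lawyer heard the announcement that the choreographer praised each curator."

*each curator* sits inside the complex NP *the announcement that the choreographer praised each curator*.
The complex NP is opaque for QR — the quantifier is frozen inside the noun's complement.
So *each curator* cannot raise to a position above *one lawyer*.
(Only the surface reading survives: one fixed lawyer with respect to all the relevant curators.)

No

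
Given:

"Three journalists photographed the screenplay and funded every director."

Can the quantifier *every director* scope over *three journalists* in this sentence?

No

*every director* is embedded in one conjunct of the coordinate structure (*funded every director*).
QR out of a conjunct would have to apply non-ATB, which the CSC forbids.
So *every director* cannot raise to a position above *three journalists*.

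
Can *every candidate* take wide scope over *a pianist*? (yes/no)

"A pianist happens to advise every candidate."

Yes

Raising constructions are monoclausal for scope purposes; *every candidate* is not separated from *a pianist* by any island.
Ordinary QR to a clause-peripheral position gives the wide-scope LF for the lower DP.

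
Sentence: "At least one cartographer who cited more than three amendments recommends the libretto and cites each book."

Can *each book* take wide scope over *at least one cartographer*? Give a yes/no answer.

*each book* occurs within one conjunct of the coordinate structure (*cites each book*).
QR out of a conjunct would have to apply non-ATB, which the CSC forbids.
Hence only narrow scope for *each book* (under *at least one cartographer*) survives.

No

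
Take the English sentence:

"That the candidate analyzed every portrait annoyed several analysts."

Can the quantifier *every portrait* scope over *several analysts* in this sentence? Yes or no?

Structurally, *every portrait* is inside the sentential subject *that the candidate analyzed every portrait*.
Sentential subjects are islands: a quantifier inside the subject clause cannot raise over the matrix predicate.
So the wide-scope reading for *every portrait* is blocked.

No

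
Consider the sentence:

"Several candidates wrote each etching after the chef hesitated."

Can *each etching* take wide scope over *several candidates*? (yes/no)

Yes

The adjunct clause does not contain *each etching*, which is the matrix object.
With no island boundary between them, the object can take inverse scope over the subject via ordinary QR within the clause.
The sentence is scopally ambiguous between *several candidates* > *each etching* and *each etching* > *several candidates*.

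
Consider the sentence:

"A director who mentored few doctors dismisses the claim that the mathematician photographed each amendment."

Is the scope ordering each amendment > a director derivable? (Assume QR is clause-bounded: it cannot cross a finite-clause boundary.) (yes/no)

No

The DP *each amendment* is contained in the complex NP *the claim that the mathematician photographed each amendment*.
Noun-complement clauses are scope islands (the Complex NP Constraint): a quantifier inside one cannot scope into the matrix.
The inverse ordering *each amendment* > *a director* is therefore underivable.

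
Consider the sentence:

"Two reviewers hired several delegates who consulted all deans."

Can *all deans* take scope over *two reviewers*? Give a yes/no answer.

No

The DP *all deans* is contained in the relative clause *who consulted all deans* modifying *several delegates*.
A relative clause is a scope island — quantifier raising cannot cross its boundary.
So *all deans* cannot raise high enough to outscope *two reviewers*; only the surface ordering *two reviewers* > *all deans* is available.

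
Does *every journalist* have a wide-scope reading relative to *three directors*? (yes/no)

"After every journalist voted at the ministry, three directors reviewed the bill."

*every journalist* occurs within the adjunct clause *after every journalist voted at the ministry*.
Adjunct clauses are scope islands: a quantifier inside an adjunct cannot raise into the matrix clause.
The ordering *every journalist* > *three directors* is therefore underivable.

No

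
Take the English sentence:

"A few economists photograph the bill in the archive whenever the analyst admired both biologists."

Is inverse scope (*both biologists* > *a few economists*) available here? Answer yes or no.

No

The target quantifier *both biologists* is part of the adjunct clause *whenever the analyst admired both biologists*.
Adverbial clauses are not L-marked, so they are barriers for QR — the quantifier cannot escape the adjunct.
*both biologists* > *a few economists* would require crossing that boundary, which is illicit.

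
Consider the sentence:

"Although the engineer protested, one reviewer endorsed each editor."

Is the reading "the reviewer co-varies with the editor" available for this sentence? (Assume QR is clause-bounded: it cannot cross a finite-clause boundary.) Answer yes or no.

Yes

This is the *each editor* > *one reviewer* reading.
The adjunct clause does not contain *each editor*, which is the matrix object.
No island intervenes, so both surface and inverse scope are derivable.
The sentence is scopally ambiguous between *one reviewer* > *each editor* and *each editor* > *one reviewer*.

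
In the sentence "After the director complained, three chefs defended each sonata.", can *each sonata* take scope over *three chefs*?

Yes

*each sonata* is a matrix argument; the adjunct is an island but the target quantifier is outside it.
With no island boundary between them, the object can take inverse scope over the subject via ordinary QR within the clause.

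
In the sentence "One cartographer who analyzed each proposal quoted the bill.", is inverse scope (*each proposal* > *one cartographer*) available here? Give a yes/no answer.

No

*each proposal* sits inside the relative clause *who analyzed each proposal*.
Relative clauses are scope islands: a quantifier cannot QR out of a relative clause to take scope in the matrix clause.
Hence only narrow scope for *each proposal* (under *one cartographer*) survives.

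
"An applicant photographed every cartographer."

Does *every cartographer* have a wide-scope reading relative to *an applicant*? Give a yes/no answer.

Yes

Both DPs are arguments of the same predicate; there is no clause or island boundary between them.
Nothing blocks QR of the lower DP to a position above the higher one, so inverse scope is available.
So *every cartographer* > *an applicant* is among the available readings.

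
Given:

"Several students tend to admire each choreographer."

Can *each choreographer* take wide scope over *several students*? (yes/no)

The matrix predicate is a raising verb, whose infinitival complement is not a scope island — *each choreographer* can QR into the matrix clause.
No island intervenes, so both surface and inverse scope are derivable.
Both orderings are possible: *several students* > *each choreographer* and *each choreographer* > *several students*.

Yes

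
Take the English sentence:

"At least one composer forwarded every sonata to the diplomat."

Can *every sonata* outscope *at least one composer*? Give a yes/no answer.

Yes

*every sonata* is the matrix object and *at least one composer* the matrix subject; the two are clausemates.
QR within a single clause is free, so the lower quantifier may take scope over the higher one.
So *every sonata* > *at least one composer* is among the available readings.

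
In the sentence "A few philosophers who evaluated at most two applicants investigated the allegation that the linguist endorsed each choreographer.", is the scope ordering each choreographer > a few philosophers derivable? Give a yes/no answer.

The DP *each choreographer* is contained in the complex NP *the allegation that the linguist endorsed each choreographer*.
The Complex NP Constraint bars QR out of the complement clause of a noun.
So the wide-scope reading for *each choreographer* is blocked.

No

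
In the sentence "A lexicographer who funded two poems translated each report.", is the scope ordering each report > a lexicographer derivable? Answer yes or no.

Yes

*each report* sits in the matrix clause, not in the relative clause on *a lexicographer*.
Clause-internal QR can adjoin the lower DP above the subject, yielding the inverse reading.
Both orderings are possible: *a lexicographer* > *each report* and *each report* > *a lexicographer*.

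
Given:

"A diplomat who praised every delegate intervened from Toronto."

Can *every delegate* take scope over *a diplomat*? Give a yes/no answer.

No

*every delegate* occurs within the relative clause *who praised every delegate*.
A relative clause is a scope island — quantifier raising cannot cross its boundary.
The inverse ordering *every delegate* > *a diplomat* is therefore underivable.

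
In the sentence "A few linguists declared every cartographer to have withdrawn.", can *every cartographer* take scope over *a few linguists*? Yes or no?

Yes

ECM infinitives lack a CP barrier, so *every cartographer* can QR over the matrix subject *a few linguists*.
QR within a single clause is free, so the lower quantifier may take scope over the higher one.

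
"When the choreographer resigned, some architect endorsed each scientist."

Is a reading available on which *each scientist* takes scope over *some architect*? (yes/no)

Neither queried DP is inside the adjunct, so the adjunct-island constraint does not apply.
QR within a single clause is free, so the lower quantifier may take scope over the higher one.

Yes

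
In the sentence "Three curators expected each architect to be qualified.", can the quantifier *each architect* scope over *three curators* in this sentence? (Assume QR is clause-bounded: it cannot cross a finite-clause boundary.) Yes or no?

Yes

The ECM infinitive is scope-transparent — *each architect* is free to raise above *three curators*.
No island intervenes, so both surface and inverse scope are derivable.
So *each architect* > *three curators* is among the available readings.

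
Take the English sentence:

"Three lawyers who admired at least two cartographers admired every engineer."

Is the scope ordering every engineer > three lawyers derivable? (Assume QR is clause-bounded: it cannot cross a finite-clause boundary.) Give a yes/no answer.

Yes

The relative clause *who admired at least two cartographers* modifies *three lawyers*, but *every engineer* is not inside that relative clause — it is an argument of the matrix verb.
Ordinary QR to a clause-peripheral position gives the wide-scope LF for the lower DP.
The sentence is scopally ambiguous between *three lawyers* > *every engineer* and *every engineer* > *three lawyers*.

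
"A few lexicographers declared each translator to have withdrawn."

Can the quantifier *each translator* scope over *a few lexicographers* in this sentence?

Yes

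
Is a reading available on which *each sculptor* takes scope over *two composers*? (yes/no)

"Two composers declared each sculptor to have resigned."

*each sculptor* is the subject of an ECM infinitive — the infinitival complement of an ECM verb is not a scope island, so *each sculptor* can raise into the matrix clause.
With no island boundary between them, the object can take inverse scope over the subject via ordinary QR within the clause.

Yes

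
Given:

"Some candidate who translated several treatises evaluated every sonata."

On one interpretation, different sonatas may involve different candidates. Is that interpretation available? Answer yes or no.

That reading corresponds to *every sonata* > *some candidate*.
*every sonata* is a matrix argument; only *some candidate* is modified by the relative clause *who translated several treatises*, so the RC island is irrelevant to the target quantifier.
Clause-internal QR can adjoin the lower DP above the subject, yielding the inverse reading.

Yes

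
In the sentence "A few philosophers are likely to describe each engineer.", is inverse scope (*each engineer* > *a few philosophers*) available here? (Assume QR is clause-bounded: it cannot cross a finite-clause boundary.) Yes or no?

Raising constructions are monoclausal for scope purposes; *each engineer* is not separated from *a few philosophers* by any island.
Nothing blocks QR of the lower DP to a position above the higher one, so inverse scope is available.
So *each engineer* > *a few philosophers* is among the available readings.

Yes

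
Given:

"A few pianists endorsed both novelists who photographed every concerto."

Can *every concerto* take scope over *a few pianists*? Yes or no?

*every concerto* occurs within the relative clause *who photographed every concerto* modifying *both novelists*.
Quantifiers inside a relative clause are trapped there; the RC boundary blocks QR.
*every concerto* > *a few pianists* would require crossing that boundary, which is illicit.

No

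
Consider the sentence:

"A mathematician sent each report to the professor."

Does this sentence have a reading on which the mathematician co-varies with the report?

The paraphrase describes the scope ordering *each report* > *a mathematician*.
*a mathematician* and *each report* are co-arguments of the matrix verb, with nothing but a clause-internal boundary between them.
With no island boundary between them, the object can take inverse scope over the subject via ordinary QR within the clause.
Both orderings are possible: *a mathematician* > *each report* and *each report* > *a mathematician*.

Yes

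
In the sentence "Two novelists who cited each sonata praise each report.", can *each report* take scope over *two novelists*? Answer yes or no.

Yes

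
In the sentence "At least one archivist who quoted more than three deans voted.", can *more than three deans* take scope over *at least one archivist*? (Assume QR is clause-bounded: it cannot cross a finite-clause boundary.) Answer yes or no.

No

*more than three deans* sits inside the relative clause *who quoted more than three deans*.
A relative clause is a scope island — quantifier raising cannot cross its boundary.
The inverse ordering *more than three deans* > *at least one archivist* is therefore underivable.
(Only the surface reading survives: one fixed archivist with respect to all the relevant deans.)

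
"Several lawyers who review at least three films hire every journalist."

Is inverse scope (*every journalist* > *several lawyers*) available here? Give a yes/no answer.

Yes

*every journalist* is a matrix argument; only *several lawyers* is modified by the relative clause *who review at least three films*, so the RC island is irrelevant to the target quantifier.
Clause-internal QR can adjoin the lower DP above the subject, yielding the inverse reading.
The sentence is scopally ambiguous between *several lawyers* > *every journalist* and *every journalist* > *several lawyers*.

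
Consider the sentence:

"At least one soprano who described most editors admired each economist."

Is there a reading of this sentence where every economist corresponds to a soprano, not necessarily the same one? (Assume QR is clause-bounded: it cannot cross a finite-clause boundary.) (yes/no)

Yes

This is the *each economist* > *at least one soprano* reading.
The RC *who described most editors* is an island, but *each economist* is not inside it — it is the matrix object, a clausemate of *at least one soprano*.
With no island boundary between them, the object can take inverse scope over the subject via ordinary QR within the clause.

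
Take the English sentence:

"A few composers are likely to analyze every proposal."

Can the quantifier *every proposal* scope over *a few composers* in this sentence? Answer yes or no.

Yes

Raising constructions are monoclausal for scope purposes; *every proposal* is not separated from *a few composers* by any island.
Ordinary QR to a clause-peripheral position gives the wide-scope LF for the lower DP.
The sentence is scopally ambiguous between *a few composers* > *every proposal* and *every proposal* > *a few composers*.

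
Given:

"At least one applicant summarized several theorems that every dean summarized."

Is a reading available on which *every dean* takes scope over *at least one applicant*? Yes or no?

No

The target quantifier *every dean* is part of the relative clause *that every dean summarized* modifying *several theorems*.
A relative clause is a scope island — quantifier raising cannot cross its boundary.
*every dean* is confined to the island and cannot take scope over *at least one applicant*.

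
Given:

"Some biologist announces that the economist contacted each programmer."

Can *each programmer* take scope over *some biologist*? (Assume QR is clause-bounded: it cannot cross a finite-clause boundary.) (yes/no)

*each programmer* sits inside the finite complement clause *that the economist contacted each programmer*.
Given the clause-boundedness assumption, QR cannot cross the finite CP into the matrix.
The inverse ordering *each programmer* > *some biologist* is therefore underivable.

No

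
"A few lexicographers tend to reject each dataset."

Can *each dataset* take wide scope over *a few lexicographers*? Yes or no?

Yes

*each dataset* is inside a raising infinitive, which is transparent to QR (no CP barrier), so it behaves as a matrix argument.
QR within a single clause is free, so the lower quantifier may take scope over the higher one.
Both orderings are possible: *a few lexicographers* > *each dataset* and *each dataset* > *a few lexicographers*.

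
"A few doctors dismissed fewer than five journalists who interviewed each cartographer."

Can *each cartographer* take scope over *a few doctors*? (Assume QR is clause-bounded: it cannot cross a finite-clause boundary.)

No

*each cartographer* sits inside the relative clause *who interviewed each cartographer* modifying *fewer than five journalists*.
Relative clauses block scope extraction: QR cannot target a position outside the modified NP.
*each cartographer* is confined to the island and cannot take scope over *a few doctors*.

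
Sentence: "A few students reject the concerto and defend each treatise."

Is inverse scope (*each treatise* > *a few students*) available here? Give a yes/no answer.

No

*each treatise* occurs within one conjunct of the coordinate structure (*defend each treatise*).
Asymmetric QR out of one conjunct violates the Coordinate Structure Constraint.
*each treatise* > *a few students* would require crossing that boundary, which is illicit.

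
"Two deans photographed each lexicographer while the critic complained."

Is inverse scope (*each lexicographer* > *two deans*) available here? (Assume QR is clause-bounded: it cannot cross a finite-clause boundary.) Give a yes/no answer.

Neither queried DP is inside the adjunct, so the adjunct-island constraint does not apply.
Nothing blocks QR of the lower DP to a position above the higher one, so inverse scope is available.

Yes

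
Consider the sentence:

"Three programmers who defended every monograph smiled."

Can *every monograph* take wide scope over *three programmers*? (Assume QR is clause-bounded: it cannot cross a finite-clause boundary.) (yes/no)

No

*every monograph* is embedded in the relative clause *who defended every monograph*.
Relative clauses block scope extraction: QR cannot target a position outside the modified NP.
There is no licit LF on which *every monograph* c-commands *three programmers*.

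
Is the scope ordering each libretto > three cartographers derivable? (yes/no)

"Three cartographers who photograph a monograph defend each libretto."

Yes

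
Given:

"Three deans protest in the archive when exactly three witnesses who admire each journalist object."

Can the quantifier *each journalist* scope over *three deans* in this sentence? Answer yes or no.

No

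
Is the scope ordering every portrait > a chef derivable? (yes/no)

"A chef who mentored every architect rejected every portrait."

Yes

Although the sentence contains a relative clause (*who mentored every architect*), *every portrait* is outside it, in the matrix VP.
With no island boundary between them, the object can take inverse scope over the subject via ordinary QR within the clause.
The sentence is scopally ambiguous between *a chef* > *every portrait* and *every portrait* > *a chef*.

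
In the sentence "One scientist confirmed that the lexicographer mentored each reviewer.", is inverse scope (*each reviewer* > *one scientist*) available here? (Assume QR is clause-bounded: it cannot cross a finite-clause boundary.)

No

*each reviewer* sits inside the finite complement clause *that the lexicographer mentored each reviewer*.
With QR restricted to its own tensed clause, the embedded quantifier cannot reach a matrix scope position.
So *each reviewer* cannot raise to a position above *one scientist*.
(Only the surface reading survives: one fixed scientist with respect to all the relevant reviewers.)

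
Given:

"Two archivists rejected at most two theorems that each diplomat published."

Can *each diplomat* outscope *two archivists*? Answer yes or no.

Structurally, *each diplomat* is inside the relative clause *that each diplomat published* modifying *at most two theorems*.
The relative clause forms an island for QR, so the quantifier is confined to the head noun's restrictor.
The inverse ordering *each diplomat* > *two archivists* is therefore underivable.

No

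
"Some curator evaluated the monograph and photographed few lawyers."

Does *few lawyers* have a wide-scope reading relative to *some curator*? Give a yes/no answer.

No

*few lawyers* sits inside one conjunct of the coordinate structure (*photographed few lawyers*).
Coordinate structures are islands for non-across-the-board movement, QR included.
The inverse ordering *few lawyers* > *some curator* is therefore underivable.
(Only the surface reading survives: one fixed curator with respect to all the relevant lawyers.)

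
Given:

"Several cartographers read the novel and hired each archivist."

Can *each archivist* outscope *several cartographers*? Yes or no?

*each archivist* sits inside one conjunct of the coordinate structure (*hired each archivist*).
Coordinate structures are islands for non-across-the-board movement, QR included.
*each archivist* > *several cartographers* would require crossing that boundary, which is illicit.

No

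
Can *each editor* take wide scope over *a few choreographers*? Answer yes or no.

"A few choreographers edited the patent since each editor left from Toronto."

No

Structurally, *each editor* is inside the adjunct clause *since each editor left from Toronto*.
The adjunct-island constraint bars QR out of an adverbial clause.
So *each editor* cannot raise high enough to outscope *a few choreographers*; only the surface ordering *a few choreographers* > *each editor* is available.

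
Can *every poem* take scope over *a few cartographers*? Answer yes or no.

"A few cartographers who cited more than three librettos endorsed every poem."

*every poem* is a matrix argument; only *a few cartographers* is modified by the relative clause *who cited more than three librettos*, so the RC island is irrelevant to the target quantifier.
Since no island is crossed, the inverse ordering is licensed alongside surface scope.

Yes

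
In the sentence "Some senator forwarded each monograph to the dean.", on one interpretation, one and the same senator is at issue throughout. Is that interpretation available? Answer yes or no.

That reading corresponds to *some senator* > *each monograph*.
That is the surface-scope ordering, which is always one of the available readings — island constraints only ever restrict inverse scope.

Yes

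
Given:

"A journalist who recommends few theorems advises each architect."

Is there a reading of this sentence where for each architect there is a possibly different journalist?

Yes

That reading corresponds to *each architect* > *a journalist*.
The relative clause *who recommends few theorems* modifies *a journalist*, but *each architect* is not inside that relative clause — it is an argument of the matrix verb.
Ordinary QR to a clause-peripheral position gives the wide-scope LF for the lower DP.
So *each architect* > *a journalist* is among the available readings.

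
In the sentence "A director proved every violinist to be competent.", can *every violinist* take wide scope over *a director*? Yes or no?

Yes

*every violinist* is an ECM subject; ECM complements are not islands, and the embedded quantifier may take matrix scope.
QR within a single clause is free, so the lower quantifier may take scope over the higher one.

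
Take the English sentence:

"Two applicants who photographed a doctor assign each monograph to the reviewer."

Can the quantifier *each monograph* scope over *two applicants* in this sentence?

Yes

The RC *who photographed a doctor* is an island, but *each monograph* is not inside it — it is the matrix object, a clausemate of *two applicants*.
Since no island is crossed, the inverse ordering is licensed alongside surface scope.
The sentence is scopally ambiguous between *two applicants* > *each monograph* and *each monograph* > *two applicants*.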